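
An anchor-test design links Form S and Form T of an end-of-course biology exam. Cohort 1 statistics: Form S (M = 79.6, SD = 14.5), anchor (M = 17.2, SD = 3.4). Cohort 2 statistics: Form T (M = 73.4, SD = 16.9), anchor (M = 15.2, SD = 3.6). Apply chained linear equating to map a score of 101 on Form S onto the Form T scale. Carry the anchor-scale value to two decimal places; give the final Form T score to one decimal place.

Form S → anchor (Cohort 1): v = (3.4/14.5)(101 − 79.6) + 17.2 = 22.22
anchor → Form T (Cohort 2): y = (16.9/3.6)(22.22 − 15.2) + 73.4 = 106.4

106.4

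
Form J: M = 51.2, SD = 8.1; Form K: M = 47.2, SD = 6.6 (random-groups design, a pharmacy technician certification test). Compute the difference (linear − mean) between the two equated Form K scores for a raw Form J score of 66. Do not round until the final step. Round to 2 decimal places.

Mean-equated: 66 + (47.2 − 51.2) = 62.00
Linear-equated: (6.6/8.1)(66 − 51.2) + 47.2 = 59.259
Difference = 59.259 − 62.00 = -2.74

-2.74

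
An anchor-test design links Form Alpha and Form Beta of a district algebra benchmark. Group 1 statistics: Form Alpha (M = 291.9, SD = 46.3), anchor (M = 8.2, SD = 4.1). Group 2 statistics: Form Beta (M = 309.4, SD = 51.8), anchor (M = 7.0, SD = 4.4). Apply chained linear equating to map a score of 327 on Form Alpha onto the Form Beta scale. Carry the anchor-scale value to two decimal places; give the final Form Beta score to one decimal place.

Form Alpha → anchor (Group 1): v = (4.1/46.3)(327 − 291.9) + 8.2 = 11.31
anchor → Form Beta (Group 2): y = (51.8/4.4)(11.31 − 7.0) + 309.4 = 360.1

360.1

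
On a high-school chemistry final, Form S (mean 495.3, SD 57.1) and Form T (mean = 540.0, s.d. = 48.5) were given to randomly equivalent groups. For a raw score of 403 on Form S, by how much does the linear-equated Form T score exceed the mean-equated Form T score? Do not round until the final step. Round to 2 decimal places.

13.90

Mean-equated: 403 + (540.0 − 495.3) = 447.70
Linear-equated: (48.5/57.1)(403 − 495.3) + 540.0 = 461.602
Difference = 461.602 − 447.70 = 13.90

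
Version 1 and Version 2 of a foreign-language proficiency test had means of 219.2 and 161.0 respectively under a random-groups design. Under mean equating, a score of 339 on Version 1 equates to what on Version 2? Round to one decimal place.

280.8

Mean equating: y = x + (M_Y − M_X) = 339 + (161.0 − 219.2) = 280.8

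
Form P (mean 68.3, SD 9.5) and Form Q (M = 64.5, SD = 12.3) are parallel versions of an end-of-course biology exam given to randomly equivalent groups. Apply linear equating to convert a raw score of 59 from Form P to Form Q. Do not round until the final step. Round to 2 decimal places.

52.46

Linear equating: y = (SD_Y/SD_X)(x − M_X) + M_Y
y = (12.3/9.5)(59 − 68.3) + 64.5
y = 1.294737 × -9.3 + 64.5 = -12.0411 + 64.5 = 52.46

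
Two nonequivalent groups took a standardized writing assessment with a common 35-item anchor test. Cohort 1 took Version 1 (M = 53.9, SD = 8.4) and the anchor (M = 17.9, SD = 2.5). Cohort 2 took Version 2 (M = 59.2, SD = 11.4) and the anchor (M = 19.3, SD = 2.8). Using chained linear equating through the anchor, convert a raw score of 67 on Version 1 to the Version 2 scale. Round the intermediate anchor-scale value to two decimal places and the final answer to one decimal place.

Version 1 → anchor (Cohort 1): v = (2.5/8.4)(67 − 53.9) + 17.9 = 21.80
anchor → Version 2 (Cohort 2): y = (11.4/2.8)(21.80 − 19.3) + 59.2 = 69.4

69.4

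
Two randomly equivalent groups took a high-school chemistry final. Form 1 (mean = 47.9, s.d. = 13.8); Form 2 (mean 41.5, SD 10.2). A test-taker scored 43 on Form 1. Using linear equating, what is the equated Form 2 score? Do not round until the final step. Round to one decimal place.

37.9

Linear equating: y = (SD_Y/SD_X)(x − M_X) + M_Y
y = (10.2/13.8)(43 − 47.9) + 41.5
y = 0.739130 × -4.9 + 41.5 = -3.6217 + 41.5 = 37.9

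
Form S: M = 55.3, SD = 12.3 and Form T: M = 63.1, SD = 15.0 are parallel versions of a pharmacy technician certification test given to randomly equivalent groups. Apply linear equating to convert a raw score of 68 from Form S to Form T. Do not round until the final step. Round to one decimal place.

Linear equating: y = (SD_Y/SD_X)(x − M_X) + M_Y
y = (15.0/12.3)(68 − 55.3) + 63.1
y = 1.219512 × 12.7 + 63.1 = 15.4878 + 63.1 = 78.6

78.6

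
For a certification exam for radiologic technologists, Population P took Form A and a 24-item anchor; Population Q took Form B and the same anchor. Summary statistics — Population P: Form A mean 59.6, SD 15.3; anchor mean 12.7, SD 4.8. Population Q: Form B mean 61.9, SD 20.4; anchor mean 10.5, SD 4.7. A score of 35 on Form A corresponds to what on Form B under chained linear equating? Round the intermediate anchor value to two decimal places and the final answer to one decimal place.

Form A → anchor (Population P): v = (4.8/15.3)(35 − 59.6) + 12.7 = 4.98
anchor → Form B (Population Q): y = (20.4/4.7)(4.98 − 10.5) + 61.9 = 37.9

37.9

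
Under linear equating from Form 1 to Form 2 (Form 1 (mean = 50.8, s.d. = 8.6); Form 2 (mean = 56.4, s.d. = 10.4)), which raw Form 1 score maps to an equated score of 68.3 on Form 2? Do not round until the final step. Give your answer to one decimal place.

Invert y = (SD_Y/SD_X)(x − M_X) + M_Y:
x = (SD_X/SD_Y)(y − M_Y) + M_X = (8.6/10.4)(68.3 − 56.4) + 50.8
x = 0.826923 × 11.900 + 50.8 = 60.6

60.6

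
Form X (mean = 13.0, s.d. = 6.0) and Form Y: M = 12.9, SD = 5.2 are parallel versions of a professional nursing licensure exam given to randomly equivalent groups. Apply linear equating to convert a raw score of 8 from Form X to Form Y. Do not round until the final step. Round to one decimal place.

8.6

Linear equating: y = (SD_Y/SD_X)(x − M_X) + M_Y
y = (5.2/6.0)(8 − 13.0) + 12.9
y = 0.866667 × -5.0 + 12.9 = -4.3333 + 12.9 = 8.6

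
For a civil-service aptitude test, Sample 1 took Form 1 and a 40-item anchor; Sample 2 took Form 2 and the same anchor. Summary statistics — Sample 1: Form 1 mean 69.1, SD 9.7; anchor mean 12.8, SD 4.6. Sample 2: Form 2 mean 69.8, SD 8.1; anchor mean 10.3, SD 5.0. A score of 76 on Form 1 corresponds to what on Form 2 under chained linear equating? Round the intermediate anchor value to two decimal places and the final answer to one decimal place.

Form 1 → anchor (Sample 1): v = (4.6/9.7)(76 − 69.1) + 12.8 = 16.07
anchor → Form 2 (Sample 2): y = (8.1/5.0)(16.07 − 10.3) + 69.8 = 79.1

79.1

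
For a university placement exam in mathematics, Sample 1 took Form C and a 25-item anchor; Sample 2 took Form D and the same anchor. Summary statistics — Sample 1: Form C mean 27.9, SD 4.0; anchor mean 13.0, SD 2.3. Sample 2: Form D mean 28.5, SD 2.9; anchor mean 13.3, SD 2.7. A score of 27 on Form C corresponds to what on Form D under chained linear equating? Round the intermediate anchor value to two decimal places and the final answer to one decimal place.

Form C → anchor (Sample 1): v = (2.3/4.0)(27 − 27.9) + 13.0 = 12.48
anchor → Form D (Sample 2): y = (2.9/2.7)(12.48 − 13.3) + 28.5 = 27.6

27.6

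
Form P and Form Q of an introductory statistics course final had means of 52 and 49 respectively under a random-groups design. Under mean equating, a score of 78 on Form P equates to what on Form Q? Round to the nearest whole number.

75

Mean equating: y = x + (M_Y − M_X) = 78 + (49 − 52) = 75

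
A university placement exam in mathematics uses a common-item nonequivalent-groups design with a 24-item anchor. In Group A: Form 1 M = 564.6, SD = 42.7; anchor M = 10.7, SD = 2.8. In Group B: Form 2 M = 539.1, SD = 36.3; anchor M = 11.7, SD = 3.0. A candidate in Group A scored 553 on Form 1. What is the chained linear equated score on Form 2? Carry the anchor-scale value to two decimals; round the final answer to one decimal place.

Form 1 → anchor (Group A): v = (2.8/42.7)(553 − 564.6) + 10.7 = 9.94
anchor → Form 2 (Group B): y = (36.3/3.0)(9.94 − 11.7) + 539.1 = 517.8

517.8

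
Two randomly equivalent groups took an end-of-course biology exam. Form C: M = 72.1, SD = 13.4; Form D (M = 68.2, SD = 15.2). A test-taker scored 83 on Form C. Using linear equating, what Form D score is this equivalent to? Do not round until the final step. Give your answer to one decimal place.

Linear equating: y = (SD_Y/SD_X)(x − M_X) + M_Y
y = (15.2/13.4)(83 − 72.1) + 68.2
y = 1.134328 × 10.9 + 68.2 = 12.3642 + 68.2 = 80.6

80.6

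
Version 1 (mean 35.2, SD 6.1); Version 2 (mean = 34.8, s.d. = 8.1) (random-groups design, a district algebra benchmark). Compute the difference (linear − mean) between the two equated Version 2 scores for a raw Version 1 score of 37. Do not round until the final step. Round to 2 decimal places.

0.59

Mean-equated: 37 + (34.8 − 35.2) = 36.60
Linear-equated: (8.1/6.1)(37 − 35.2) + 34.8 = 37.190
Difference = 37.190 − 36.60 = 0.59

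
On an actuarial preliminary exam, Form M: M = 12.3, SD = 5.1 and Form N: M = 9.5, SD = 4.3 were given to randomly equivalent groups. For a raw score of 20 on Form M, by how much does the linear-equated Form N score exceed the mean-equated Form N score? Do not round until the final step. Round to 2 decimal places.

Mean-equated: 20 + (9.5 − 12.3) = 17.20
Linear-equated: (4.3/5.1)(20 − 12.3) + 9.5 = 15.992
Difference = 15.992 − 17.20 = -1.21

-1.21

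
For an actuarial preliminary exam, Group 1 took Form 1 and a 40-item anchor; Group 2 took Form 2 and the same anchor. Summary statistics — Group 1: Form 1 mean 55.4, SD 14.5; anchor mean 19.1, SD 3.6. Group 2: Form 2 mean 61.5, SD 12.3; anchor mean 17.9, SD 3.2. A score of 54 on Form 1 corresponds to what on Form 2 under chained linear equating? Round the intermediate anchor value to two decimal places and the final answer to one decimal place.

Form 1 → anchor (Group 1): v = (3.6/14.5)(54 − 55.4) + 19.1 = 18.75
anchor → Form 2 (Group 2): y = (12.3/3.2)(18.75 − 17.9) + 61.5 = 64.8

64.8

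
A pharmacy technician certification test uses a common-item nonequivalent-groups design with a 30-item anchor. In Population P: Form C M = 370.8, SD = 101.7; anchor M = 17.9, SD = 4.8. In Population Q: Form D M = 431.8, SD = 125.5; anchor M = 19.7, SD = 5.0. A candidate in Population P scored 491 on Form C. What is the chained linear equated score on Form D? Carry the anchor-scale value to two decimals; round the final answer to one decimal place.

528.9

Form C → anchor (Population P): v = (4.8/101.7)(491 − 370.8) + 17.9 = 23.57
anchor → Form D (Population Q): y = (125.5/5.0)(23.57 − 19.7) + 431.8 = 528.9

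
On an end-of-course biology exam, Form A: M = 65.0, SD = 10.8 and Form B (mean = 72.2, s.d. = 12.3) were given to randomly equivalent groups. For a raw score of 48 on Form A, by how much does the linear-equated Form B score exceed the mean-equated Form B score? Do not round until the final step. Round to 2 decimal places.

-2.36

Mean-equated: 48 + (72.2 − 65.0) = 55.20
Linear-equated: (12.3/10.8)(48 − 65.0) + 72.2 = 52.839
Difference = 52.839 − 55.20 = -2.36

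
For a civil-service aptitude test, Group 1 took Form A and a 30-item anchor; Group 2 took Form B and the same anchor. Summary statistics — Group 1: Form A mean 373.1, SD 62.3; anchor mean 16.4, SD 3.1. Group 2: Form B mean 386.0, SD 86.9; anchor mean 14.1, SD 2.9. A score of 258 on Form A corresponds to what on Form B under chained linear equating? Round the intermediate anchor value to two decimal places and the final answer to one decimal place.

Form A → anchor (Group 1): v = (3.1/62.3)(258 − 373.1) + 16.4 = 10.67
anchor → Form B (Group 2): y = (86.9/2.9)(10.67 − 14.1) + 386.0 = 283.2

283.2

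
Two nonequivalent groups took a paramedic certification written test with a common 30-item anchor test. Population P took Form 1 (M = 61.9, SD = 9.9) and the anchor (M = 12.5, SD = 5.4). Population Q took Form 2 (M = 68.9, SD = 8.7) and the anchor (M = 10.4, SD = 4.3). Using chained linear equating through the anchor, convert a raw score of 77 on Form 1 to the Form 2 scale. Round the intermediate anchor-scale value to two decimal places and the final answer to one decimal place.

89.8

Form 1 → anchor (Population P): v = (5.4/9.9)(77 − 61.9) + 12.5 = 20.74
anchor → Form 2 (Population Q): y = (8.7/4.3)(20.74 − 10.4) + 68.9 = 89.8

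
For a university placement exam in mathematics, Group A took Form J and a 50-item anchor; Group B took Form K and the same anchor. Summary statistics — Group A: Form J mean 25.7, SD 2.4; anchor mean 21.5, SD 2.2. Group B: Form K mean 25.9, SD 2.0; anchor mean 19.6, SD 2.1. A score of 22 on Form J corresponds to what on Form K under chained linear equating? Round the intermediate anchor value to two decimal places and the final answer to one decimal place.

Form J → anchor (Group A): v = (2.2/2.4)(22 − 25.7) + 21.5 = 18.11
anchor → Form K (Group B): y = (2.0/2.1)(18.11 − 19.6) + 25.9 = 24.5

24.5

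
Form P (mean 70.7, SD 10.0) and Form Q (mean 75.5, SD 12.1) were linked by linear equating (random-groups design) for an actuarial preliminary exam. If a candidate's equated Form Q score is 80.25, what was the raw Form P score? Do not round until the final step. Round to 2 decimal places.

Invert y = (SD_Y/SD_X)(x − M_X) + M_Y:
x = (SD_X/SD_Y)(y − M_Y) + M_X = (10.0/12.1)(80.25 − 75.5) + 70.7
x = 0.826446 × 4.750 + 70.7 = 74.63

74.63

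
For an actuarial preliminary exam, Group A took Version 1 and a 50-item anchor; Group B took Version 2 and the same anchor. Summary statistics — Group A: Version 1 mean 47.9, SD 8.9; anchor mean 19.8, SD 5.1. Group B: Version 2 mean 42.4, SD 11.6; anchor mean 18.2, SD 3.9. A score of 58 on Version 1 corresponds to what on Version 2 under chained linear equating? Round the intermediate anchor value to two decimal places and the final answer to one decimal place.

Version 1 → anchor (Group A): v = (5.1/8.9)(58 − 47.9) + 19.8 = 25.59
anchor → Version 2 (Group B): y = (11.6/3.9)(25.59 − 18.2) + 42.4 = 64.4

64.4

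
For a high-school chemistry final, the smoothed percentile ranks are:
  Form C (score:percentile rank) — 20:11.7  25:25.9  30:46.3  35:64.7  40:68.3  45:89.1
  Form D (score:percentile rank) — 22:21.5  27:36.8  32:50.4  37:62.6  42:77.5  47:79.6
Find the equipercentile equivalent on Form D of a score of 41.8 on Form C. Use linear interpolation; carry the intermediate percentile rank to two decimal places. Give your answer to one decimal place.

PR of 41.8 on Form C: 68.3 + (41.8 − 40)/(45 − 40) × (89.1 − 68.3) = 75.79
On Form D, PR 75.79 falls between score 37 (PR 62.6) and 42 (PR 77.5).
Interpolate: 37 + (75.79 − 62.6)/(77.5 − 62.6) × (42 − 37) = 41.4

41.4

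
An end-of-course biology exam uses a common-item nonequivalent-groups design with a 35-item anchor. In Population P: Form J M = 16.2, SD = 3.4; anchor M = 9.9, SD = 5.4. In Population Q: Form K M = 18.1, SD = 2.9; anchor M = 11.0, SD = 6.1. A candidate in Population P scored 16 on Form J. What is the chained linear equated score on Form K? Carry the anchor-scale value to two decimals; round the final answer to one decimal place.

17.4

Form J → anchor (Population P): v = (5.4/3.4)(16 − 16.2) + 9.9 = 9.58
anchor → Form K (Population Q): y = (2.9/6.1)(9.58 − 11.0) + 18.1 = 17.4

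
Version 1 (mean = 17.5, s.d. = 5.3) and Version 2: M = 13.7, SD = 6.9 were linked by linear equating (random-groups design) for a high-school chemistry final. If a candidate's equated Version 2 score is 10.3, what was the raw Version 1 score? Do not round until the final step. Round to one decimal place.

Invert y = (SD_Y/SD_X)(x − M_X) + M_Y:
x = (SD_X/SD_Y)(y − M_Y) + M_X = (5.3/6.9)(10.3 − 13.7) + 17.5
x = 0.768116 × -3.400 + 17.5 = 14.9

14.9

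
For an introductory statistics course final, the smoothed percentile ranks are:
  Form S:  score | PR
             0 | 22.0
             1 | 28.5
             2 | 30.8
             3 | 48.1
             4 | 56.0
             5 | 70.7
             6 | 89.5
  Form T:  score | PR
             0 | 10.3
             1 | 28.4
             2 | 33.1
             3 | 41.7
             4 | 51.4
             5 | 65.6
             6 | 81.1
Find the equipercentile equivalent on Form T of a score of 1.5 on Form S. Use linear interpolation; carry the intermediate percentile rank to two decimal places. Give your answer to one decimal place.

PR of 1.5 on Form S: 28.5 + (1.5 − 1)/(2 − 1) × (30.8 − 28.5) = 29.65
On Form T, PR 29.65 falls between score 1 (PR 28.4) and 2 (PR 33.1).
Interpolate: 1 + (29.65 − 28.4)/(33.1 − 28.4) × (2 − 1) = 1.3

1.3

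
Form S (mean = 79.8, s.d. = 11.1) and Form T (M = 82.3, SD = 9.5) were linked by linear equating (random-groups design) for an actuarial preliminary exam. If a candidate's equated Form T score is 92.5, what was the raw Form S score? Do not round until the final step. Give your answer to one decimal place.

Invert y = (SD_Y/SD_X)(x − M_X) + M_Y:
x = (SD_X/SD_Y)(y − M_Y) + M_X = (11.1/9.5)(92.5 − 82.3) + 79.8
x = 1.168421 × 10.200 + 79.8 = 91.7

91.7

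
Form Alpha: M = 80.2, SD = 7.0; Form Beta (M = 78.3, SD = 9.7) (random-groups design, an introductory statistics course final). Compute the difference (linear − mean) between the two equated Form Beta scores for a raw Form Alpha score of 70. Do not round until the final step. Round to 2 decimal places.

-3.93

Mean-equated: 70 + (78.3 − 80.2) = 68.10
Linear-equated: (9.7/7.0)(70 − 80.2) + 78.3 = 64.166
Difference = 64.166 − 68.10 = -3.93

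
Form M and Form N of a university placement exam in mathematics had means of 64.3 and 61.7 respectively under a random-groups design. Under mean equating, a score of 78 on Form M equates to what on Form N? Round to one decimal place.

75.4

Mean equating: y = x + (M_Y − M_X) = 78 + (61.7 − 64.3) = 75.4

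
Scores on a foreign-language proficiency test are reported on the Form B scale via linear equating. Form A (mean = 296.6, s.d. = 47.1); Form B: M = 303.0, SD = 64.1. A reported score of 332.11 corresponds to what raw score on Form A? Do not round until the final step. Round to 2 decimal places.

317.99

Invert y = (SD_Y/SD_X)(x − M_X) + M_Y:
x = (SD_X/SD_Y)(y − M_Y) + M_X = (47.1/64.1)(332.11 − 303.0) + 296.6
x = 0.734789 × 29.110 + 296.6 = 317.99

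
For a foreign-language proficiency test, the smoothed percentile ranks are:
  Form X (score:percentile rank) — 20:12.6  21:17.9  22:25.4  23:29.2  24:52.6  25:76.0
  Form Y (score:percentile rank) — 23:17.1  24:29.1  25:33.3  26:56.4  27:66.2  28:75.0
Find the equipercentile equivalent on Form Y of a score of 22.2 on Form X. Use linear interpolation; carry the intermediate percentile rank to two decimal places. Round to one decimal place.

23.8

PR of 22.2 on Form X: 25.4 + (22.2 − 22)/(23 − 22) × (29.2 − 25.4) = 26.16
On Form Y, PR 26.16 falls between score 23 (PR 17.1) and 24 (PR 29.1).
Interpolate: 23 + (26.16 − 17.1)/(29.1 − 17.1) × (24 − 23) = 23.8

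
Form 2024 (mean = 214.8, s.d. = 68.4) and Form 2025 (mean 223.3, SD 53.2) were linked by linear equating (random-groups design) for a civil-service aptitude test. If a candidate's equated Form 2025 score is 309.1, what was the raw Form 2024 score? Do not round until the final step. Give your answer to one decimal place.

Invert y = (SD_Y/SD_X)(x − M_X) + M_Y:
x = (SD_X/SD_Y)(y − M_Y) + M_X = (68.4/53.2)(309.1 − 223.3) + 214.8
x = 1.285714 × 85.800 + 214.8 = 325.1

325.1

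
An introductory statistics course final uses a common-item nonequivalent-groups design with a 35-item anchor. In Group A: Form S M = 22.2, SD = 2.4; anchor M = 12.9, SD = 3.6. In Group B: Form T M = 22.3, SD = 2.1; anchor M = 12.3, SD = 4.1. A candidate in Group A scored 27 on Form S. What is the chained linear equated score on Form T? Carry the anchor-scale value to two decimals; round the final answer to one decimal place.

26.3

Form S → anchor (Group A): v = (3.6/2.4)(27 − 22.2) + 12.9 = 20.10
anchor → Form T (Group B): y = (2.1/4.1)(20.10 − 12.3) + 22.3 = 26.3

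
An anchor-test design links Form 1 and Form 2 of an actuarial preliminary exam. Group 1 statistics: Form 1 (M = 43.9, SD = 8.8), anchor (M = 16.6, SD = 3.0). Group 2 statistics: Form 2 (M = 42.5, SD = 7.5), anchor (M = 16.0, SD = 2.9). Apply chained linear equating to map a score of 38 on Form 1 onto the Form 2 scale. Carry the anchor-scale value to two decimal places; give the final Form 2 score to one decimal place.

Form 1 → anchor (Group 1): v = (3.0/8.8)(38 − 43.9) + 16.6 = 14.59
anchor → Form 2 (Group 2): y = (7.5/2.9)(14.59 − 16.0) + 42.5 = 38.9

38.9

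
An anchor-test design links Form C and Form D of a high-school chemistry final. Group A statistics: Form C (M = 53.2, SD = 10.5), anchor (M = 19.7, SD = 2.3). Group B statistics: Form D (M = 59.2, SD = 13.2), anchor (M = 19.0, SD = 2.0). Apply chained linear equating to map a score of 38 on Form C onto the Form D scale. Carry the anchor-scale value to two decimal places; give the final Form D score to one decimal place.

Form C → anchor (Group A): v = (2.3/10.5)(38 − 53.2) + 19.7 = 16.37
anchor → Form D (Group B): y = (13.2/2.0)(16.37 − 19.0) + 59.2 = 41.8

41.8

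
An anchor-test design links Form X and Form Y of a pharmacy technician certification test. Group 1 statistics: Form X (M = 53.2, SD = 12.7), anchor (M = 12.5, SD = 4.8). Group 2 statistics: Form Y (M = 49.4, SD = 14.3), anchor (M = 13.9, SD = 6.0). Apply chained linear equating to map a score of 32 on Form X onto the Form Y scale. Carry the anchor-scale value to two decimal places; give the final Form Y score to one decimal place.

Form X → anchor (Group 1): v = (4.8/12.7)(32 − 53.2) + 12.5 = 4.49
anchor → Form Y (Group 2): y = (14.3/6.0)(4.49 − 13.9) + 49.4 = 27.0

27.0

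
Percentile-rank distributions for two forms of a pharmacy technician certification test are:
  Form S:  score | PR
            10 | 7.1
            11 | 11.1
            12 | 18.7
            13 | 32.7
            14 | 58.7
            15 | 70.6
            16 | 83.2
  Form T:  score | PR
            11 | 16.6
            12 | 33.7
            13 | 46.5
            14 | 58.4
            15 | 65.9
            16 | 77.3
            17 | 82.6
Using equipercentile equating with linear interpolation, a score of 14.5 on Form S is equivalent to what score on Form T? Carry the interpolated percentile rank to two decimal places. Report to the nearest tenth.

PR of 14.5 on Form S: 58.7 + (14.5 − 14)/(15 − 14) × (70.6 − 58.7) = 64.65
On Form T, PR 64.65 falls between score 14 (PR 58.4) and 15 (PR 65.9).
Interpolate: 14 + (64.65 − 58.4)/(65.9 − 58.4) × (15 − 14) = 14.8

14.8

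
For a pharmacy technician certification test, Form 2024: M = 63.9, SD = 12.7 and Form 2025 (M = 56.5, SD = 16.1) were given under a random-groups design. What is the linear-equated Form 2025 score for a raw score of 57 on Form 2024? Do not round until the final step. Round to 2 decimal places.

Linear equating: y = (SD_Y/SD_X)(x − M_X) + M_Y
y = (16.1/12.7)(57 − 63.9) + 56.5
y = 1.267717 × -6.9 + 56.5 = -8.7472 + 56.5 = 47.75

47.75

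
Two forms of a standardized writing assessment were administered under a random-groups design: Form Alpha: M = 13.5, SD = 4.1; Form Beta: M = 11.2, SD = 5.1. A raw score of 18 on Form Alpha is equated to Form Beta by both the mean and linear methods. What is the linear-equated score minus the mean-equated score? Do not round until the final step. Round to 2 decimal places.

1.10

Mean-equated: 18 + (11.2 − 13.5) = 15.70
Linear-equated: (5.1/4.1)(18 − 13.5) + 11.2 = 16.798
Difference = 16.798 − 15.70 = 1.10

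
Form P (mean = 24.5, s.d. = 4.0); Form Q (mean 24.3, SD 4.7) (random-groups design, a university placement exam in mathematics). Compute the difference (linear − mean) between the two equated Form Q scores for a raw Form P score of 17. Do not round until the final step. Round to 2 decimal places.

Mean-equated: 17 + (24.3 − 24.5) = 16.80
Linear-equated: (4.7/4.0)(17 − 24.5) + 24.3 = 15.488
Difference = 15.488 − 16.80 = -1.31

-1.31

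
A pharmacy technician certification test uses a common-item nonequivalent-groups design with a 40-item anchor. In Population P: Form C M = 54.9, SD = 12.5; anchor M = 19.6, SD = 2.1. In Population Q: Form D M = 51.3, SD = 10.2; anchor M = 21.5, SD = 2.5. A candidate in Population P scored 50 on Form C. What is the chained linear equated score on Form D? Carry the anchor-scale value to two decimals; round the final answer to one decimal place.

Form C → anchor (Population P): v = (2.1/12.5)(50 − 54.9) + 19.6 = 18.78
anchor → Form D (Population Q): y = (10.2/2.5)(18.78 − 21.5) + 51.3 = 40.2

40.2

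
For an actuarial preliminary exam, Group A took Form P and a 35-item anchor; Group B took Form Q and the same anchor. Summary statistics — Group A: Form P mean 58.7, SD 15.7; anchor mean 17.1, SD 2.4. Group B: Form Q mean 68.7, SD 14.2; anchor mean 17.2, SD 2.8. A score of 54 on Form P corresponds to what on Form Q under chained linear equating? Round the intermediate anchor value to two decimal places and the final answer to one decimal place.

Form P → anchor (Group A): v = (2.4/15.7)(54 − 58.7) + 17.1 = 16.38
anchor → Form Q (Group B): y = (14.2/2.8)(16.38 − 17.2) + 68.7 = 64.5

64.5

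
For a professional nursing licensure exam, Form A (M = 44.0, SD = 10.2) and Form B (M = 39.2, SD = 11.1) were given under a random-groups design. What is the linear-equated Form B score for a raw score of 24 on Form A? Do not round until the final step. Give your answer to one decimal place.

Linear equating: y = (SD_Y/SD_X)(x − M_X) + M_Y
y = (11.1/10.2)(24 − 44.0) + 39.2
y = 1.088235 × -20.0 + 39.2 = -21.7647 + 39.2 = 17.4

17.4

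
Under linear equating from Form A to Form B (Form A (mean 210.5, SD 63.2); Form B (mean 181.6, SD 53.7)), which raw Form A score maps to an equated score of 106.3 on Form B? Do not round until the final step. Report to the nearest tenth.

Invert y = (SD_Y/SD_X)(x − M_X) + M_Y:
x = (SD_X/SD_Y)(y − M_Y) + M_X = (63.2/53.7)(106.3 − 181.6) + 210.5
x = 1.176909 × -75.300 + 210.5 = 121.9

121.9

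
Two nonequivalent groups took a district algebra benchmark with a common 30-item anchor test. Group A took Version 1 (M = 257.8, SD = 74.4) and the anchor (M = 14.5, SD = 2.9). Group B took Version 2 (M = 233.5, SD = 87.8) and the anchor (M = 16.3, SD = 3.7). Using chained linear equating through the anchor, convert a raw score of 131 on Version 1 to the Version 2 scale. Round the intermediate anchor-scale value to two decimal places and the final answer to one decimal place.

Version 1 → anchor (Group A): v = (2.9/74.4)(131 − 257.8) + 14.5 = 9.56
anchor → Version 2 (Group B): y = (87.8/3.7)(9.56 − 16.3) + 233.5 = 73.6

73.6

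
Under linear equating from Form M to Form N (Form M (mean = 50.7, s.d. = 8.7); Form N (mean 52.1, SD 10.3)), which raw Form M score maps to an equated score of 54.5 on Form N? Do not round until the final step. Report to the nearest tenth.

Invert y = (SD_Y/SD_X)(x − M_X) + M_Y:
x = (SD_X/SD_Y)(y − M_Y) + M_X = (8.7/10.3)(54.5 − 52.1) + 50.7
x = 0.844660 × 2.400 + 50.7 = 52.7

52.7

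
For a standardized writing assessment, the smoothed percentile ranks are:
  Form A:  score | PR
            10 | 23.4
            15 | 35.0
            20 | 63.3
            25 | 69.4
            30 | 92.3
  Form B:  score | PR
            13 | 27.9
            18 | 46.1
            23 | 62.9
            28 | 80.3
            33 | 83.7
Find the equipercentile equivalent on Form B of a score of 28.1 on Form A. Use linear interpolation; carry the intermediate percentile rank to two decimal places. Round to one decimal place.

32.9

PR of 28.1 on Form A: 69.4 + (28.1 − 25)/(30 − 25) × (92.3 − 69.4) = 83.60
On Form B, PR 83.60 falls between score 28 (PR 80.3) and 33 (PR 83.7).
Interpolate: 28 + (83.60 − 80.3)/(83.7 − 80.3) × (33 − 28) = 32.9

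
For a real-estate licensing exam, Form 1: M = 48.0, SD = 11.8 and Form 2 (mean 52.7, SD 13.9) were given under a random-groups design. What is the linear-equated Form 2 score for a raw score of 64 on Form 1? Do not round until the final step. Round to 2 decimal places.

71.55

Linear equating: y = (SD_Y/SD_X)(x − M_X) + M_Y
y = (13.9/11.8)(64 − 48.0) + 52.7
y = 1.177966 × 16.0 + 52.7 = 18.8475 + 52.7 = 71.55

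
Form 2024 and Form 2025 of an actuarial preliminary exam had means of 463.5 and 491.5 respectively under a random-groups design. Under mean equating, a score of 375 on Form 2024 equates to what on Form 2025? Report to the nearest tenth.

403.0

Mean equating: y = x + (M_Y − M_X) = 375 + (491.5 − 463.5) = 403.0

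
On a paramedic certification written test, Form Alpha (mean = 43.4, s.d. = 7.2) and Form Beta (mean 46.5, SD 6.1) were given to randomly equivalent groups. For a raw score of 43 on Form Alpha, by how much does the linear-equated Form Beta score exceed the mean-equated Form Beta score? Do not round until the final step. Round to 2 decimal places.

Mean-equated: 43 + (46.5 − 43.4) = 46.10
Linear-equated: (6.1/7.2)(43 − 43.4) + 46.5 = 46.161
Difference = 46.161 − 46.10 = 0.06

0.06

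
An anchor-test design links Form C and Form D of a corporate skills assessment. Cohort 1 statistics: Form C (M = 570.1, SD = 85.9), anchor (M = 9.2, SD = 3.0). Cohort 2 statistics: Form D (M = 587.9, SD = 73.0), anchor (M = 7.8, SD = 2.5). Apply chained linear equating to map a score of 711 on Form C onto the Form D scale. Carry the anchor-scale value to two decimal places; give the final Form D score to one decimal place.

Form C → anchor (Cohort 1): v = (3.0/85.9)(711 − 570.1) + 9.2 = 14.12
anchor → Form D (Cohort 2): y = (73.0/2.5)(14.12 − 7.8) + 587.9 = 772.4

772.4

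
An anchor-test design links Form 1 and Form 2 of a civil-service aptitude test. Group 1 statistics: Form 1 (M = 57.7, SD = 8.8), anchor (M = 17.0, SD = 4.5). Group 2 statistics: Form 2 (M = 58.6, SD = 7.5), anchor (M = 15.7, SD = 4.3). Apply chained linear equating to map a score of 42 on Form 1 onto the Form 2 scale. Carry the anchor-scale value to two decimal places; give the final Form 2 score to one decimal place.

Form 1 → anchor (Group 1): v = (4.5/8.8)(42 − 57.7) + 17.0 = 8.97
anchor → Form 2 (Group 2): y = (7.5/4.3)(8.97 − 15.7) + 58.6 = 46.9

46.9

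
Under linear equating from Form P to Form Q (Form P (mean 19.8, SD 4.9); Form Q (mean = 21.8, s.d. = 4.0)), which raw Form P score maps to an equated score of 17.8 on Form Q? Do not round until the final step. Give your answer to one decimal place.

Invert y = (SD_Y/SD_X)(x − M_X) + M_Y:
x = (SD_X/SD_Y)(y − M_Y) + M_X = (4.9/4.0)(17.8 − 21.8) + 19.8
x = 1.225000 × -4.000 + 19.8 = 14.9

14.9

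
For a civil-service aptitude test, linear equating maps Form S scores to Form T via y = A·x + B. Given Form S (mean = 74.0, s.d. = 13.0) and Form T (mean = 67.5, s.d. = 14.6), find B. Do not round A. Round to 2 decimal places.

A = SD_Y / SD_X = 14.6 / 13.0 = 1.123077
B = M_Y − A·M_X = 67.5 − 1.123077 × 74.0 = -15.61

-15.61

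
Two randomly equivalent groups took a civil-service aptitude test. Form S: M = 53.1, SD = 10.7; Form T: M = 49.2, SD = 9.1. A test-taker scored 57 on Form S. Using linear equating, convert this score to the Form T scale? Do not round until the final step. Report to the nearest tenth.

Linear equating: y = (SD_Y/SD_X)(x − M_X) + M_Y
y = (9.1/10.7)(57 − 53.1) + 49.2
y = 0.850467 × 3.9 + 49.2 = 3.3168 + 49.2 = 52.5

52.5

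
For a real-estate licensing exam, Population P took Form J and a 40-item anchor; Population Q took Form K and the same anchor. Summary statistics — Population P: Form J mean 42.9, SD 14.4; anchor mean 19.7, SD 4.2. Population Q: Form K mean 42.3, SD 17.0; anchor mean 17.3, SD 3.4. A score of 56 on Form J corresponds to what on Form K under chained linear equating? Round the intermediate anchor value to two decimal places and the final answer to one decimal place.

73.4

Form J → anchor (Population P): v = (4.2/14.4)(56 − 42.9) + 19.7 = 23.52
anchor → Form K (Population Q): y = (17.0/3.4)(23.52 − 17.3) + 42.3 = 73.4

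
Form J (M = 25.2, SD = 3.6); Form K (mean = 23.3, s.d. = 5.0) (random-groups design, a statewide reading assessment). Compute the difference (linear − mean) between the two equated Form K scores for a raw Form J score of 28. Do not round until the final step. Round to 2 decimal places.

1.09

Mean-equated: 28 + (23.3 − 25.2) = 26.10
Linear-equated: (5.0/3.6)(28 − 25.2) + 23.3 = 27.189
Difference = 27.189 − 26.10 = 1.09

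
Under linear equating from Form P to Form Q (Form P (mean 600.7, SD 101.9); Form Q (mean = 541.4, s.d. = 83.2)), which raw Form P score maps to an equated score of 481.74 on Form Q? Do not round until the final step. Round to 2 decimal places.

527.63

Invert y = (SD_Y/SD_X)(x − M_X) + M_Y:
x = (SD_X/SD_Y)(y − M_Y) + M_X = (101.9/83.2)(481.74 − 541.4) + 600.7
x = 1.224760 × -59.660 + 600.7 = 527.63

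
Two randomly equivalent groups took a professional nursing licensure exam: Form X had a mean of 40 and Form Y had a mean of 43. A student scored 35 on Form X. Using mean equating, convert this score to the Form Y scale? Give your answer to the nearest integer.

38

Mean equating: y = x + (M_Y − M_X) = 35 + (43 − 40) = 38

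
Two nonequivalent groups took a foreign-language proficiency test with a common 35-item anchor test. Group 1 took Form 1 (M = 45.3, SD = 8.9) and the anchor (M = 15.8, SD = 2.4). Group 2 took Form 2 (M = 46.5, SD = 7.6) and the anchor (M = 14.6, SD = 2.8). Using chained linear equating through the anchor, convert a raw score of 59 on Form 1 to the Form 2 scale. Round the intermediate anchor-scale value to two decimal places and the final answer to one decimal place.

59.8

Form 1 → anchor (Group 1): v = (2.4/8.9)(59 − 45.3) + 15.8 = 19.49
anchor → Form 2 (Group 2): y = (7.6/2.8)(19.49 − 14.6) + 46.5 = 59.8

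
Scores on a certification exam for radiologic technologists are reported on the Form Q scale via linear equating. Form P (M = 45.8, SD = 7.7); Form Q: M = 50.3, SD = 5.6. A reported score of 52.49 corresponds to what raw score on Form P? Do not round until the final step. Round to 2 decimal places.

Invert y = (SD_Y/SD_X)(x − M_X) + M_Y:
x = (SD_X/SD_Y)(y − M_Y) + M_X = (7.7/5.6)(52.49 − 50.3) + 45.8
x = 1.375000 × 2.190 + 45.8 = 48.81

48.81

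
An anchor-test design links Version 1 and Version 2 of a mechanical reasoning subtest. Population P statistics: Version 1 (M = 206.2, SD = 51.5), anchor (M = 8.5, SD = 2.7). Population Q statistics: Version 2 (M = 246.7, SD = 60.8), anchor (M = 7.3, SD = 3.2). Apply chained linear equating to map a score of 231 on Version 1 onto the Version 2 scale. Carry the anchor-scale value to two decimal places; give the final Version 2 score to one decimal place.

Version 1 → anchor (Population P): v = (2.7/51.5)(231 − 206.2) + 8.5 = 9.80
anchor → Version 2 (Population Q): y = (60.8/3.2)(9.80 − 7.3) + 246.7 = 294.2

294.2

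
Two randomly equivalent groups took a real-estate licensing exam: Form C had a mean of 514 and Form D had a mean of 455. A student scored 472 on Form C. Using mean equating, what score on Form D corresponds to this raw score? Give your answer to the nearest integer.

413

Mean equating: y = x + (M_Y − M_X) = 472 + (455 − 514) = 413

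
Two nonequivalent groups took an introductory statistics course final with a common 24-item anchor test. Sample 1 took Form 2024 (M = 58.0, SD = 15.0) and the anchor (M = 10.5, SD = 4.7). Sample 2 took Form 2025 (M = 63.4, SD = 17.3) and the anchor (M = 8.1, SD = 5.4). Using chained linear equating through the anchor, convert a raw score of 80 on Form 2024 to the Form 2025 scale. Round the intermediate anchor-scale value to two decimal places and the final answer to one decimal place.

93.2

Form 2024 → anchor (Sample 1): v = (4.7/15.0)(80 − 58.0) + 10.5 = 17.39
anchor → Form 2025 (Sample 2): y = (17.3/5.4)(17.39 − 8.1) + 63.4 = 93.2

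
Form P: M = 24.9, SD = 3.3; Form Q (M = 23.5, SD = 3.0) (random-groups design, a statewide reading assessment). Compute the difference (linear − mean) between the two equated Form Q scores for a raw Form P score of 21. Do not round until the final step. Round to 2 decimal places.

Mean-equated: 21 + (23.5 − 24.9) = 19.60
Linear-equated: (3.0/3.3)(21 − 24.9) + 23.5 = 19.955
Difference = 19.955 − 19.60 = 0.35

0.35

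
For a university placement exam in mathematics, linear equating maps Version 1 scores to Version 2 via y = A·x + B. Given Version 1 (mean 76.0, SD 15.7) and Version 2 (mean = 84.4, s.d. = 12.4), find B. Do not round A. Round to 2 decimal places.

A = SD_Y / SD_X = 12.4 / 15.7 = 0.789809
B = M_Y − A·M_X = 84.4 − 0.789809 × 76.0 = 24.37

24.37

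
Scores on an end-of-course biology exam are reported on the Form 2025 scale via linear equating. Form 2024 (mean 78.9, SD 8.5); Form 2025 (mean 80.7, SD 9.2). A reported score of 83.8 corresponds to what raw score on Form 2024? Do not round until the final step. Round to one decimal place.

81.8

Invert y = (SD_Y/SD_X)(x − M_X) + M_Y:
x = (SD_X/SD_Y)(y − M_Y) + M_X = (8.5/9.2)(83.8 − 80.7) + 78.9
x = 0.923913 × 3.100 + 78.9 = 81.8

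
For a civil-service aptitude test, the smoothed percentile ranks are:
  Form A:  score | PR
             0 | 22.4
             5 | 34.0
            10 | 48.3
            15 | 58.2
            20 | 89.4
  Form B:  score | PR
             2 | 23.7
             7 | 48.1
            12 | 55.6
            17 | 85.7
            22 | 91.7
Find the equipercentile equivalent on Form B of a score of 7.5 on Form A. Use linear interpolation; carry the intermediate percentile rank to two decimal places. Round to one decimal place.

PR of 7.5 on Form A: 34.0 + (7.5 − 5)/(10 − 5) × (48.3 − 34.0) = 41.15
On Form B, PR 41.15 falls between score 2 (PR 23.7) and 7 (PR 48.1).
Interpolate: 2 + (41.15 − 23.7)/(48.1 − 23.7) × (7 − 2) = 5.6

5.6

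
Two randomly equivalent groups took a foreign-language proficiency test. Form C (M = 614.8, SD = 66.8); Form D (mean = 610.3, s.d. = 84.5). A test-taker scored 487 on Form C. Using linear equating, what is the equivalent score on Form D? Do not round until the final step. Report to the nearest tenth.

448.6

Linear equating: y = (SD_Y/SD_X)(x − M_X) + M_Y
y = (84.5/66.8)(487 − 614.8) + 610.3
y = 1.264970 × -127.8 + 610.3 = -161.6632 + 610.3 = 448.6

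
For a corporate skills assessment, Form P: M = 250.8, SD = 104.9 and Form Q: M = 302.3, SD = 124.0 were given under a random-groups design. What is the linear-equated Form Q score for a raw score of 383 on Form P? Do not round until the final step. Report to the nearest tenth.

458.6

Linear equating: y = (SD_Y/SD_X)(x − M_X) + M_Y
y = (124.0/104.9)(383 − 250.8) + 302.3
y = 1.182078 × 132.2 + 302.3 = 156.2707 + 302.3 = 458.6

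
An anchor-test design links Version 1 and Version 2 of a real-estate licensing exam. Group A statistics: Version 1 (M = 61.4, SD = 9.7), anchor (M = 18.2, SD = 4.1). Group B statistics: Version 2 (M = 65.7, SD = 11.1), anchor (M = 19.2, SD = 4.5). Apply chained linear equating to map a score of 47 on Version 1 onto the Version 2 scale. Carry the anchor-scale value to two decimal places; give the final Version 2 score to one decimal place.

48.2

Version 1 → anchor (Group A): v = (4.1/9.7)(47 − 61.4) + 18.2 = 12.11
anchor → Version 2 (Group B): y = (11.1/4.5)(12.11 − 19.2) + 65.7 = 48.2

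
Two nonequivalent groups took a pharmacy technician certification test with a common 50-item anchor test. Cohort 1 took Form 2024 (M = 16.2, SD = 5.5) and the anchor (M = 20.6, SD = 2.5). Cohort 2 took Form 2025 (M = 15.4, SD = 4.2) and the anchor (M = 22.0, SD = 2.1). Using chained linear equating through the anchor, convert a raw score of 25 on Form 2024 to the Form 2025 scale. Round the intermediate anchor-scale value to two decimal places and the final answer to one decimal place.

Form 2024 → anchor (Cohort 1): v = (2.5/5.5)(25 − 16.2) + 20.6 = 24.60
anchor → Form 2025 (Cohort 2): y = (4.2/2.1)(24.60 − 22.0) + 15.4 = 20.6

20.6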